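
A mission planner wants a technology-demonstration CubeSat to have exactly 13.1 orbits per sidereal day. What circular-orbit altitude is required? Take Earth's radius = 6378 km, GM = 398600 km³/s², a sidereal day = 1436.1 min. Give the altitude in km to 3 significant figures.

1210 km

Required period T = 86166 / 13.1 = 6577.6 s.
From T = 2π√(a³/μ): a = (μ T²/4π²)^(1/3) = (398600 × 6577.6² / 4π²)^(1/3) = 7588 km.
Altitude h = a − R = 7588 − 6378 = 1210 km.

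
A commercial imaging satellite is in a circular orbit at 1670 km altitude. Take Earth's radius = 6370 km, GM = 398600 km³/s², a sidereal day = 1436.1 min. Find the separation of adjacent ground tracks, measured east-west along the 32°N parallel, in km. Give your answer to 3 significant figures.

2830 km

Semi-major axis a = 6370 + 1670 = 8040 km. Period T = 2π√(a³/μ) = 2π√(8040³/398600) = 7174.6 s = 119.58 min.
Node shift per orbit = (7174.6/86166) × 360° = 29.98°.
Equatorial spacing = 29.98 × 111.2 km/° = 3333 km.
At 32° latitude, spacing = 3333 × cos(32°) = 2826 km.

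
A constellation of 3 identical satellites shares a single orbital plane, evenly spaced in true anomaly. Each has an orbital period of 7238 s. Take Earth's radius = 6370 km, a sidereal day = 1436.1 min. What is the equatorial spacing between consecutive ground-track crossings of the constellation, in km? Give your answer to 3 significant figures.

Single-satellite node shift = (7238.0/86166) × 360° = 30.24°.
With 3 satellites evenly phased, successive equator crossings are 30.24/3 = 10.080° apart.
That is 10.080 × 111.2 = 1121 km at the equator.

1120 km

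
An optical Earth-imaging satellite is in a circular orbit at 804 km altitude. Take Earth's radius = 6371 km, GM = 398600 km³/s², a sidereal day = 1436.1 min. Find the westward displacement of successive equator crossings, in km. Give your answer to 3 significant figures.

Semi-major axis a = 6371 + 804 = 7175 km. Period T = 2π√(a³/μ) = 2π√(7175³/398600) = 6048.4 s = 100.81 min.
During one orbit Earth rotates (6048.4 / 86166) × 360° = 25.27°.
At the equator that is 25.27° × (2π·6371/360) km/° = 25.27 × 111.2 = 2810 km.

2810 km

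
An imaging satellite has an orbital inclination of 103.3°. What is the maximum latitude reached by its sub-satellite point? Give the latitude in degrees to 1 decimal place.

Retrograde orbit: the ground track reaches ±(180° − i) = ±(180 − 103.3) = ±76.7°.

76.7°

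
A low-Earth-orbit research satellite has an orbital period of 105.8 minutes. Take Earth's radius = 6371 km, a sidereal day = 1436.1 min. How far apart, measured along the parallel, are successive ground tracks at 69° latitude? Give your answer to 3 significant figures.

1060 km

T = 105.8 min = 6348.0 s.
Node shift per orbit = (6348.0/86166) × 360° = 26.52°.
Equatorial spacing = 26.52 × 111.2 km/° = 2949 km.
At 69° latitude, spacing = 2949 × cos(69°) = 1057 km.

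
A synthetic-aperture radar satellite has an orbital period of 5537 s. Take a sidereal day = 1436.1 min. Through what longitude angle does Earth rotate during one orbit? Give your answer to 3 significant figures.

During one orbit Earth rotates (5537.0 / 86166) × 360° = 23.13°.

23.1°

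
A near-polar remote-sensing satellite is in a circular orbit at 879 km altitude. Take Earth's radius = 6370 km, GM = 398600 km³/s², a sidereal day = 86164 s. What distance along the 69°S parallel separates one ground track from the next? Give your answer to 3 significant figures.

Semi-major axis a = 6370 + 879 = 7249 km. Period T = 2π√(a³/μ) = 2π√(7249³/398600) = 6142.3 s = 102.37 min.
Node shift per orbit = (6142.3/86164) × 360° = 25.66°.
Equatorial spacing = 25.66 × 111.2 km/° = 2853 km.
At 69° latitude, spacing = 2853 × cos(69°) = 1022 km.

1020 km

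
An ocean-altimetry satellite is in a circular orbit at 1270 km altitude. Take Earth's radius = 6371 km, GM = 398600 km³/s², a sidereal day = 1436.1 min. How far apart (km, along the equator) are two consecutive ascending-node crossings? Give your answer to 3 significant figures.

3090 km

Semi-major axis a = 6371 + 1270 = 7641 km. Period T = 2π√(a³/μ) = 2π√(7641³/398600) = 6647.2 s = 110.79 min.
During one orbit Earth rotates (6647.2 / 86166) × 360° = 27.77°.
At the equator that is 27.77° × (2π·6371/360) km/° = 27.77 × 111.2 = 3088 km.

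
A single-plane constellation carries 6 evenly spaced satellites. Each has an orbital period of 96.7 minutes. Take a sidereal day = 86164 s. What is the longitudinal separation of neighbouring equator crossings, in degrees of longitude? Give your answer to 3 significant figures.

T = 96.7 min = 5802.0 s.
Single-satellite node shift = (5802.0/86164) × 360° = 24.24°.
With 6 satellites evenly phased, successive equator crossings are 24.24/6 = 4.040° apart.

4.04°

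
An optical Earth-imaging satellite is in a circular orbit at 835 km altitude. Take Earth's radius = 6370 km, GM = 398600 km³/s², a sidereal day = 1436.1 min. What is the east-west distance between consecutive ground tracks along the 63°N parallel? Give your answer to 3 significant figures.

1280 km

Semi-major axis a = 6370 + 835 = 7205 km. Period T = 2π√(a³/μ) = 2π√(7205³/398600) = 6086.4 s = 101.44 min.
Node shift per orbit = (6086.4/86166) × 360° = 25.43°.
Equatorial spacing = 25.43 × 111.2 km/° = 2827 km.
At 63° latitude, spacing = 2827 × cos(63°) = 1283 km.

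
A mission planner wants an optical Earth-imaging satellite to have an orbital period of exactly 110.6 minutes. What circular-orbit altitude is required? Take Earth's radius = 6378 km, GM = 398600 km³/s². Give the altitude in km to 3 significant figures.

1250 km

T = 110.6 min = 6636.0 s.
From T = 2π√(a³/μ): a = (μ T²/4π²)^(1/3) = (398600 × 6636.0² / 4π²)^(1/3) = 7632 km.
Altitude h = a − R = 7632 − 6378 = 1254 km.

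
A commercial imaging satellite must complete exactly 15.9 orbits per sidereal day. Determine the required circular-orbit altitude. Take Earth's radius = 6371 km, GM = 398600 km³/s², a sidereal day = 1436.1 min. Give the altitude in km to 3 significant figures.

Required period T = 86166 / 15.9 = 5419.2 s.
From T = 2π√(a³/μ): a = (μ T²/4π²)^(1/3) = (398600 × 5419.2² / 4π²)^(1/3) = 6668 km.
Altitude h = a − R = 6668 − 6371 = 297 km.

297 km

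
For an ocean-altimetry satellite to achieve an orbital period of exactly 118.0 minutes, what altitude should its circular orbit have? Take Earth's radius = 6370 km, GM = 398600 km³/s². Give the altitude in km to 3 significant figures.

1600 km

T = 118.0 min = 7080.0 s.
From T = 2π√(a³/μ): a = (μ T²/4π²)^(1/3) = (398600 × 7080.0² / 4π²)^(1/3) = 7969 km.
Altitude h = a − R = 7969 − 6370 = 1599 km.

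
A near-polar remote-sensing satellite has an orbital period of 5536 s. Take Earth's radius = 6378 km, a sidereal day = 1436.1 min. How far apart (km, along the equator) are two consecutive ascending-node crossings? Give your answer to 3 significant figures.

During one orbit Earth rotates (5536.0 / 86166) × 360° = 23.13°.
At the equator that is 23.13° × (2π·6378/360) km/° = 23.13 × 111.3 = 2575 km.

2570 km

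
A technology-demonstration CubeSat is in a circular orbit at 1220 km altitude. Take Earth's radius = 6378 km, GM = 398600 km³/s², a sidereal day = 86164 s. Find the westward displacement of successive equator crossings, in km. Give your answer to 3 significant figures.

Semi-major axis a = 6378 + 1220 = 7598 km. Period T = 2π√(a³/μ) = 2π√(7598³/398600) = 6591.1 s = 109.85 min.
During one orbit Earth rotates (6591.1 / 86164) × 360° = 27.54°.
At the equator that is 27.54° × (2π·6378/360) km/° = 27.54 × 111.3 = 3065 km.

3070 km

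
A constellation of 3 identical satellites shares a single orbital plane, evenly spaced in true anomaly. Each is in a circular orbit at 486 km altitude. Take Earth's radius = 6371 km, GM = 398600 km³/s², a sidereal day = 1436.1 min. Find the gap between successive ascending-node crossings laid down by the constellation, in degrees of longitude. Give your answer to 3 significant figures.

7.87°

Semi-major axis a = 6371 + 486 = 6857 km. Period T = 2π√(a³/μ) = 2π√(6857³/398600) = 5650.8 s = 94.18 min.
Single-satellite node shift = (5650.8/86166) × 360° = 23.61°.
With 3 satellites evenly phased, successive equator crossings are 23.61/3 = 7.870° apart.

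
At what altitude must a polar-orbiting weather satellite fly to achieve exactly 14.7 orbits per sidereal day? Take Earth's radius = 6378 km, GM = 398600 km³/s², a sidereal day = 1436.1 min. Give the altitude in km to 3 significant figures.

Required period T = 86166 / 14.7 = 5861.6 s.
From T = 2π√(a³/μ): a = (μ T²/4π²)^(1/3) = (398600 × 5861.6² / 4π²)^(1/3) = 7026 km.
Altitude h = a − R = 7026 − 6378 = 648 km.

648 km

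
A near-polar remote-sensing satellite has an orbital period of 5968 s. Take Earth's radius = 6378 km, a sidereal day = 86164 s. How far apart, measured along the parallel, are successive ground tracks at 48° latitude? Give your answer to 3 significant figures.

Node shift per orbit = (5968.0/86164) × 360° = 24.93°.
Equatorial spacing = 24.93 × 111.3 km/° = 2776 km.
At 48° latitude, spacing = 2776 × cos(48°) = 1857 km.

1860 km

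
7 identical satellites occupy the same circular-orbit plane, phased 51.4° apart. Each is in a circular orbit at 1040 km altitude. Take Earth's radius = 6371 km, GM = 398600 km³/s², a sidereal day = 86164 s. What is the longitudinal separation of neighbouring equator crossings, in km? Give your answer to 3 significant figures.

Semi-major axis a = 6371 + 1040 = 7411 km. Period T = 2π√(a³/μ) = 2π√(7411³/398600) = 6349.3 s = 105.82 min.
Single-satellite node shift = (6349.3/86164) × 360° = 26.53°.
With 7 satellites evenly phased, successive equator crossings are 26.53/7 = 3.790° apart.
That is 3.790 × 111.2 = 421 km at the equator.

421 km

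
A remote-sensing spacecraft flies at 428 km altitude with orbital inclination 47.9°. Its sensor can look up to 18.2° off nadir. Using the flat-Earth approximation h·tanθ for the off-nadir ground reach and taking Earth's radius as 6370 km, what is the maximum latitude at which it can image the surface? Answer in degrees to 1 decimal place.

For a prograde orbit the ground track reaches latitude ±i = ±47.9°.
Sensor half-swath on the ground ≈ 428·tan(18.2°) = 141 km = 1.27° of latitude.
Maximum observable latitude ≈ 47.9 + 1.27 = 49.2°.

49.2°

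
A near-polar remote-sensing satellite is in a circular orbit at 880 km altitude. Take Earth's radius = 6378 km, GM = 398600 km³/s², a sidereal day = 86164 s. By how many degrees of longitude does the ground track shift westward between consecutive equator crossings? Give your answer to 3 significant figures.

25.7°

Semi-major axis a = 6378 + 880 = 7258 km. Period T = 2π√(a³/μ) = 2π√(7258³/398600) = 6153.7 s = 102.56 min.
During one orbit Earth rotates (6153.7 / 86164) × 360° = 25.71°.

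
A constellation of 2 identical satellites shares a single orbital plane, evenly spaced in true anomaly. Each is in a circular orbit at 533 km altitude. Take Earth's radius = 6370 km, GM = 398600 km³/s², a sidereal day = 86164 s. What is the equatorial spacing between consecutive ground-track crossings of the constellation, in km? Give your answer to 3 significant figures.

Semi-major axis a = 6370 + 533 = 6903 km. Period T = 2π√(a³/μ) = 2π√(6903³/398600) = 5707.8 s = 95.13 min.
Single-satellite node shift = (5707.8/86164) × 360° = 23.85°.
With 2 satellites evenly phased, successive equator crossings are 23.85/2 = 11.924° apart.
That is 11.924 × 111.2 = 1326 km at the equator.

1330 km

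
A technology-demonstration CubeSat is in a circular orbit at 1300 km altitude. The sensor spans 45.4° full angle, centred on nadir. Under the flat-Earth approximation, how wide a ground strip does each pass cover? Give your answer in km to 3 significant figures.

Half-angle = 45.4°/2 = 22.7°.
Swath width ≈ 2h·tan(θ/2) = 2 × 1300 × tan(22.7°) = 1087.6 km.

1090 km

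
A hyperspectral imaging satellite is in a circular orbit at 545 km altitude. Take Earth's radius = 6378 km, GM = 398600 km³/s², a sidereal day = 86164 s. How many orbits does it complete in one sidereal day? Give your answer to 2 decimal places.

15.03

Semi-major axis a = 6378 + 545 = 6923 km. Period T = 2π√(a³/μ) = 2π√(6923³/398600) = 5732.6 s = 95.54 min.
Orbits per sidereal day = 86164 / 5732.6 = 15.030.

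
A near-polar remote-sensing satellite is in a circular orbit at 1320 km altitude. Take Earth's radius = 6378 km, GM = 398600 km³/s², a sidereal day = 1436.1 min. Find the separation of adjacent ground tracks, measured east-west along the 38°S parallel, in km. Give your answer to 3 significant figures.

2460 km

Semi-major axis a = 6378 + 1320 = 7698 km. Period T = 2π√(a³/μ) = 2π√(7698³/398600) = 6721.7 s = 112.03 min.
Node shift per orbit = (6721.7/86166) × 360° = 28.08°.
Equatorial spacing = 28.08 × 111.3 km/° = 3126 km.
At 38° latitude, spacing = 3126 × cos(38°) = 2463 km.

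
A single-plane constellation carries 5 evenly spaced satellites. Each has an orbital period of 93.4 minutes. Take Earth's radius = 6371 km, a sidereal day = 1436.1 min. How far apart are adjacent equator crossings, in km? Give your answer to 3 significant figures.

T = 93.4 min = 5604.0 s.
Single-satellite node shift = (5604.0/86166) × 360° = 23.41°.
With 5 satellites evenly phased, successive equator crossings are 23.41/5 = 4.683° apart.
That is 4.683 × 111.2 = 521 km at the equator.

521 km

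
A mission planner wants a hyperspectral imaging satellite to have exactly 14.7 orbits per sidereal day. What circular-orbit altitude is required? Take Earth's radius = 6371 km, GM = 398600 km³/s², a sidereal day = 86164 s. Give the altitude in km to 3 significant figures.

Required period T = 86164 / 14.7 = 5861.5 s.
From T = 2π√(a³/μ): a = (μ T²/4π²)^(1/3) = (398600 × 5861.5² / 4π²)^(1/3) = 7026 km.
Altitude h = a − R = 7026 − 6371 = 655 km.

655 km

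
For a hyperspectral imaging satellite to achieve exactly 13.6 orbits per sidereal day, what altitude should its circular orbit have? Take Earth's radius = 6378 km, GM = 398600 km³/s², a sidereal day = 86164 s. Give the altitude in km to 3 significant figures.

Required period T = 86164 / 13.6 = 6335.6 s.
From T = 2π√(a³/μ): a = (μ T²/4π²)^(1/3) = (398600 × 6335.6² / 4π²)^(1/3) = 7400 km.
Altitude h = a − R = 7400 − 6378 = 1022 km.

1020 km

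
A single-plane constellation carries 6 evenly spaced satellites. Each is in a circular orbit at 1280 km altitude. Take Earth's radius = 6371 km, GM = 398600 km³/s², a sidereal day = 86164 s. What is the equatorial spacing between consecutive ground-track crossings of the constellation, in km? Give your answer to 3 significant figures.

516 km

Semi-major axis a = 6371 + 1280 = 7651 km. Period T = 2π√(a³/μ) = 2π√(7651³/398600) = 6660.2 s = 111.00 min.
Single-satellite node shift = (6660.2/86164) × 360° = 27.83°.
With 6 satellites evenly phased, successive equator crossings are 27.83/6 = 4.638° apart.
That is 4.638 × 111.2 = 516 km at the equator.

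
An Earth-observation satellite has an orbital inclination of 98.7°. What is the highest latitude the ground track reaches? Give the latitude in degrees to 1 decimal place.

81.3°

Retrograde orbit: the ground track reaches ±(180° − i) = ±(180 − 98.7) = ±81.3°.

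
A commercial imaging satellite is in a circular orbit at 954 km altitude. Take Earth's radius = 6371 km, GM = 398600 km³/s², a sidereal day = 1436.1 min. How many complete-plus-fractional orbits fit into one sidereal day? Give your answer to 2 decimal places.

Semi-major axis a = 6371 + 954 = 7325 km. Period T = 2π√(a³/μ) = 2π√(7325³/398600) = 6239.1 s = 103.99 min.
Orbits per sidereal day = 86166 / 6239.1 = 13.811.

13.81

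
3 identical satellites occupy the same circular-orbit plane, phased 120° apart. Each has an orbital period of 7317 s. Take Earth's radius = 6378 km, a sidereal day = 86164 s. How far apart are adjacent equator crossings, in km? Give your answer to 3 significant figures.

1130 km

Single-satellite node shift = (7317.0/86164) × 360° = 30.57°.
With 3 satellites evenly phased, successive equator crossings are 30.57/3 = 10.190° apart.
That is 10.190 × 111.3 = 1134 km at the equator.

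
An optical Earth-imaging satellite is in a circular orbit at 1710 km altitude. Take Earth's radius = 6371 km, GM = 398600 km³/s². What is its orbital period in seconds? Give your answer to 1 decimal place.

7229.5 seconds

Semi-major axis a = 6371 + 1710 = 8081 km. Period T = 2π√(a³/μ) = 2π√(8081³/398600) = 7229.5 s = 120.49 min.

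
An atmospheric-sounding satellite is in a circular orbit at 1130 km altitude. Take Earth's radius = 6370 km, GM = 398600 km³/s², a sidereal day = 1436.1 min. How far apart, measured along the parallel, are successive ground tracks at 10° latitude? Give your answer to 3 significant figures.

Semi-major axis a = 6370 + 1130 = 7500 km. Period T = 2π√(a³/μ) = 2π√(7500³/398600) = 6464.0 s = 107.73 min.
Node shift per orbit = (6464.0/86166) × 360° = 27.01°.
Equatorial spacing = 27.01 × 111.2 km/° = 3003 km.
At 10° latitude, spacing = 3003 × cos(10°) = 2957 km.

2960 km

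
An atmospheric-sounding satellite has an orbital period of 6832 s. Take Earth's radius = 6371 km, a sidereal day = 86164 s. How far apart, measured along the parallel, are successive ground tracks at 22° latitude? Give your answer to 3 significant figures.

Node shift per orbit = (6832.0/86164) × 360° = 28.54°.
Equatorial spacing = 28.54 × 111.2 km/° = 3174 km.
At 22° latitude, spacing = 3174 × cos(22°) = 2943 km.

2940 km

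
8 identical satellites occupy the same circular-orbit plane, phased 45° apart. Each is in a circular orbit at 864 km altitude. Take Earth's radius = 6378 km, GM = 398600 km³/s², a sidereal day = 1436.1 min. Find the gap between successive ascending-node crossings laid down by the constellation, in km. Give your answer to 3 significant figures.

357 km

Semi-major axis a = 6378 + 864 = 7242 km. Period T = 2π√(a³/μ) = 2π√(7242³/398600) = 6133.4 s = 102.22 min.
Single-satellite node shift = (6133.4/86166) × 360° = 25.63°.
With 8 satellites evenly phased, successive equator crossings are 25.63/8 = 3.203° apart.
That is 3.203 × 111.3 = 357 km at the equator.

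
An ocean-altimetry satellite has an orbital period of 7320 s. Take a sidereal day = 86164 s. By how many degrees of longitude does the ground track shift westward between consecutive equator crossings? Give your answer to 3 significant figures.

30.6°

During one orbit Earth rotates (7320.0 / 86164) × 360° = 30.58°.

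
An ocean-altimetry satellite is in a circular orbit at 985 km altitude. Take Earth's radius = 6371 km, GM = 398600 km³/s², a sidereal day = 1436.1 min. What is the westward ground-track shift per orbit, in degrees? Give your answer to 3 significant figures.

Semi-major axis a = 6371 + 985 = 7356 km. Period T = 2π√(a³/μ) = 2π√(7356³/398600) = 6278.8 s = 104.65 min.
During one orbit Earth rotates (6278.8 / 86166) × 360° = 26.23°.

26.2°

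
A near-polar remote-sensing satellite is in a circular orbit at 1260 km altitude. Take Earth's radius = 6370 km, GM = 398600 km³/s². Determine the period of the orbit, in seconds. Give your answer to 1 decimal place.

Semi-major axis a = 6370 + 1260 = 7630 km. Period T = 2π√(a³/μ) = 2π√(7630³/398600) = 6632.8 s = 110.55 min.

6632.8 seconds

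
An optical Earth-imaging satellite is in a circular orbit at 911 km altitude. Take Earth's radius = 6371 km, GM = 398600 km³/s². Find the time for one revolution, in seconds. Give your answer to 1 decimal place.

Semi-major axis a = 6371 + 911 = 7282 km. Period T = 2π√(a³/μ) = 2π√(7282³/398600) = 6184.3 s = 103.07 min.

6184.3 seconds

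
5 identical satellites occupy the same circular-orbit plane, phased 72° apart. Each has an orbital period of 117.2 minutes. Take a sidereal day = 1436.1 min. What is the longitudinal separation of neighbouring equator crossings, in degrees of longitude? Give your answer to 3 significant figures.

5.88°

T = 117.2 min = 7032.0 s.
Single-satellite node shift = (7032.0/86166) × 360° = 29.38°.
With 5 satellites evenly phased, successive equator crossings are 29.38/5 = 5.876° apart.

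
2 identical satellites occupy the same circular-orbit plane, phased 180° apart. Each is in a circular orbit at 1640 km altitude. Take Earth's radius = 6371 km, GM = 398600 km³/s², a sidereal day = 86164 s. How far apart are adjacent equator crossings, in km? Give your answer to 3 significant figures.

Semi-major axis a = 6371 + 1640 = 8011 km. Period T = 2π√(a³/μ) = 2π√(8011³/398600) = 7135.8 s = 118.93 min.
Single-satellite node shift = (7135.8/86164) × 360° = 29.81°.
With 2 satellites evenly phased, successive equator crossings are 29.81/2 = 14.907° apart.
That is 14.907 × 111.2 = 1658 km at the equator.

1660 km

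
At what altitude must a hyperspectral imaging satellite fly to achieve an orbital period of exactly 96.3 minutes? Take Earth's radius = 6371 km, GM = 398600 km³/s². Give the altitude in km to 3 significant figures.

588 km

T = 96.3 min = 5778.0 s.
From T = 2π√(a³/μ): a = (μ T²/4π²)^(1/3) = (398600 × 5778.0² / 4π²)^(1/3) = 6959 km.
Altitude h = a − R = 6959 − 6371 = 588 km.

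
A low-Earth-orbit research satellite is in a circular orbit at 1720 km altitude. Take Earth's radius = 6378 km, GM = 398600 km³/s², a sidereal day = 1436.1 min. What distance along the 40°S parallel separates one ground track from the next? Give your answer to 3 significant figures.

2580 km

Semi-major axis a = 6378 + 1720 = 8098 km. Period T = 2π√(a³/μ) = 2π√(8098³/398600) = 7252.3 s = 120.87 min.
Node shift per orbit = (7252.3/86166) × 360° = 30.30°.
Equatorial spacing = 30.30 × 111.3 km/° = 3373 km.
At 40° latitude, spacing = 3373 × cos(40°) = 2584 km.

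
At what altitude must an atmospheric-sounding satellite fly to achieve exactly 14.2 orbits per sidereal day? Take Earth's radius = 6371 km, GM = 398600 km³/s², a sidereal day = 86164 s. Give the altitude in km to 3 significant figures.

819 km

Required period T = 86164 / 14.2 = 6067.9 s.
From T = 2π√(a³/μ): a = (μ T²/4π²)^(1/3) = (398600 × 6067.9² / 4π²)^(1/3) = 7190 km.
Altitude h = a − R = 7190 − 6371 = 819 km.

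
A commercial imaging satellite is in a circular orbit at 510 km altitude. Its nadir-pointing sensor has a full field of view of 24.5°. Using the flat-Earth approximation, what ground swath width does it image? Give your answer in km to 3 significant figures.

221 km

Half-angle = 24.5°/2 = 12.25°.
Swath width ≈ 2h·tan(θ/2) = 2 × 510 × tan(12.25°) = 221.5 km.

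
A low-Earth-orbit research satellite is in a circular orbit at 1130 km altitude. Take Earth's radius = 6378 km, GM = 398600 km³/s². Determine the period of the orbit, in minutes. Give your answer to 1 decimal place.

Semi-major axis a = 6378 + 1130 = 7508 km. Period T = 2π√(a³/μ) = 2π√(7508³/398600) = 6474.4 s = 107.91 min.

107.9 min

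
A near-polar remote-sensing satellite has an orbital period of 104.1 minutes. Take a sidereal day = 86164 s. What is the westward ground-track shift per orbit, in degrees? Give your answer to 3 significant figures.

26.1°

T = 104.1 min = 6246.0 s.
During one orbit Earth rotates (6246.0 / 86164) × 360° = 26.10°.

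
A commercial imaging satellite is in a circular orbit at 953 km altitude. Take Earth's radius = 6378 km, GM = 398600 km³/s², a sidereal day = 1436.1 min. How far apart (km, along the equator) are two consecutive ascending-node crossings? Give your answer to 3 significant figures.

2910 km

Semi-major axis a = 6378 + 953 = 7331 km. Period T = 2π√(a³/μ) = 2π√(7331³/398600) = 6246.8 s = 104.11 min.
During one orbit Earth rotates (6246.8 / 86166) × 360° = 26.10°.
At the equator that is 26.10° × (2π·6378/360) km/° = 26.10 × 111.3 = 2905 km.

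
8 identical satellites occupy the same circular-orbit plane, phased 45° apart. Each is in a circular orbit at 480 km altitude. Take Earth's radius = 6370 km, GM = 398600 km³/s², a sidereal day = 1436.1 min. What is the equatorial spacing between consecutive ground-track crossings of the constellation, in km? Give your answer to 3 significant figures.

328 km

Semi-major axis a = 6370 + 480 = 6850 km. Period T = 2π√(a³/μ) = 2π√(6850³/398600) = 5642.2 s = 94.04 min.
Single-satellite node shift = (5642.2/86166) × 360° = 23.57°.
With 8 satellites evenly phased, successive equator crossings are 23.57/8 = 2.947° apart.
That is 2.947 × 111.2 = 328 km at the equator.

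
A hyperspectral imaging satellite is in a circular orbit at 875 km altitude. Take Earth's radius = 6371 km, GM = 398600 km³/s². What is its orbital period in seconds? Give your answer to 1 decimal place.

Semi-major axis a = 6371 + 875 = 7246 km. Period T = 2π√(a³/μ) = 2π√(7246³/398600) = 6138.4 s = 102.31 min.

6138.4 seconds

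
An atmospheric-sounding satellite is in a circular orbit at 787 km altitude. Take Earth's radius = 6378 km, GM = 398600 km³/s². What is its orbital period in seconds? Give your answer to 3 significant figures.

Semi-major axis a = 6378 + 787 = 7165 km. Period T = 2π√(a³/μ) = 2π√(7165³/398600) = 6035.8 s = 100.60 min.

6040 seconds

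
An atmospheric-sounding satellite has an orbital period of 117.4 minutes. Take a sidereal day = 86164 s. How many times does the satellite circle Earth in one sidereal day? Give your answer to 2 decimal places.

12.23

T = 117.4 min = 7044.0 s.
Orbits per sidereal day = 86164 / 7044.0 = 12.232.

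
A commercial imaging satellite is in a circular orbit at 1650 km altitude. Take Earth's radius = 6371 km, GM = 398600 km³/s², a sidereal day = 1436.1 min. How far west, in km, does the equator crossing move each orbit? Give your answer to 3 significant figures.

Semi-major axis a = 6371 + 1650 = 8021 km. Period T = 2π√(a³/μ) = 2π√(8021³/398600) = 7149.1 s = 119.15 min.
During one orbit Earth rotates (7149.1 / 86166) × 360° = 29.87°.
At the equator that is 29.87° × (2π·6371/360) km/° = 29.87 × 111.2 = 3321 km.

3320 km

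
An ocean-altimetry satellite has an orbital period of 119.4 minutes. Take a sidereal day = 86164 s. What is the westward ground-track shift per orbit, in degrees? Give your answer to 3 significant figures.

T = 119.4 min = 7164.0 s.
During one orbit Earth rotates (7164.0 / 86164) × 360° = 29.93°.

29.9°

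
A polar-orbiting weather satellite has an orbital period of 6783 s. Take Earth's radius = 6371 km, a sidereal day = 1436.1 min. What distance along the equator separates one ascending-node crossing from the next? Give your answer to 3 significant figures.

3150 km

During one orbit Earth rotates (6783.0 / 86166) × 360° = 28.34°.
At the equator that is 28.34° × (2π·6371/360) km/° = 28.34 × 111.2 = 3151 km.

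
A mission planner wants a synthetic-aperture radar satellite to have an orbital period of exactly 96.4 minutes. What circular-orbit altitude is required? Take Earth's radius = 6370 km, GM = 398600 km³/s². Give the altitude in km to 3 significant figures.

594 km

T = 96.4 min = 5784.0 s.
From T = 2π√(a³/μ): a = (μ T²/4π²)^(1/3) = (398600 × 5784.0² / 4π²)^(1/3) = 6964 km.
Altitude h = a − R = 6964 − 6370 = 594 km.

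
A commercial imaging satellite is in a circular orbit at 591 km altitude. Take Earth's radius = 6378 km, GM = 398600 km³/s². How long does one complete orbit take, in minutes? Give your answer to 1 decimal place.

Semi-major axis a = 6378 + 591 = 6969 km. Period T = 2π√(a³/μ) = 2π√(6969³/398600) = 5789.8 s = 96.50 min.

96.5 min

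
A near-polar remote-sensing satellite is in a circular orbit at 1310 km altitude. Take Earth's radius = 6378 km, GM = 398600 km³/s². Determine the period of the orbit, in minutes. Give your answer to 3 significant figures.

112 min

Semi-major axis a = 6378 + 1310 = 7688 km. Period T = 2π√(a³/μ) = 2π√(7688³/398600) = 6708.6 s = 111.81 min.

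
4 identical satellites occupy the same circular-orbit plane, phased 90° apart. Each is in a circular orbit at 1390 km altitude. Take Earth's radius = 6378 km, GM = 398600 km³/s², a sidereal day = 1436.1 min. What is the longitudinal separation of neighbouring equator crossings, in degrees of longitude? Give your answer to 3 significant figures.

7.12°

Semi-major axis a = 6378 + 1390 = 7768 km. Period T = 2π√(a³/μ) = 2π√(7768³/398600) = 6813.6 s = 113.56 min.
Single-satellite node shift = (6813.6/86166) × 360° = 28.47°.
With 4 satellites evenly phased, successive equator crossings are 28.47/4 = 7.117° apart.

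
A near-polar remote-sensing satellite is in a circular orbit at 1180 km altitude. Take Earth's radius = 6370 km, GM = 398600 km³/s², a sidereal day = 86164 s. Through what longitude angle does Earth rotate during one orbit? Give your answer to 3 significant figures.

Semi-major axis a = 6370 + 1180 = 7550 km. Period T = 2π√(a³/μ) = 2π√(7550³/398600) = 6528.8 s = 108.81 min.
During one orbit Earth rotates (6528.8 / 86164) × 360° = 27.28°.

27.3°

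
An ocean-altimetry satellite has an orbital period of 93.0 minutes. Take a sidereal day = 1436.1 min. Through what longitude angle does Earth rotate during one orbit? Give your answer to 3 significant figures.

23.3°

T = 93.0 min = 5580.0 s.
During one orbit Earth rotates (5580.0 / 86166) × 360° = 23.31°.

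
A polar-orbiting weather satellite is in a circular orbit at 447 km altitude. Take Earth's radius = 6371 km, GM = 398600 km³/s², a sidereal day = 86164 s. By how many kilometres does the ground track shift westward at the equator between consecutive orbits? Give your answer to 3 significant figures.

Semi-major axis a = 6371 + 447 = 6818 km. Period T = 2π√(a³/μ) = 2π√(6818³/398600) = 5602.7 s = 93.38 min.
During one orbit Earth rotates (5602.7 / 86164) × 360° = 23.41°.
At the equator that is 23.41° × (2π·6371/360) km/° = 23.41 × 111.2 = 2603 km.

2600 km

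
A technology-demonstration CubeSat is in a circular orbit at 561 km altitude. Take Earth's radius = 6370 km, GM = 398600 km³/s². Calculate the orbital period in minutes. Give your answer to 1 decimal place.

95.7 min

Semi-major axis a = 6370 + 561 = 6931 km. Period T = 2π√(a³/μ) = 2π√(6931³/398600) = 5742.6 s = 95.71 min.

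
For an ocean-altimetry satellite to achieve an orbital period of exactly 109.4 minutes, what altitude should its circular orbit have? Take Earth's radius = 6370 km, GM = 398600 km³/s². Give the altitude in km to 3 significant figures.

T = 109.4 min = 6564.0 s.
From T = 2π√(a³/μ): a = (μ T²/4π²)^(1/3) = (398600 × 6564.0² / 4π²)^(1/3) = 7577 km.
Altitude h = a − R = 7577 − 6370 = 1207 km.

1210 km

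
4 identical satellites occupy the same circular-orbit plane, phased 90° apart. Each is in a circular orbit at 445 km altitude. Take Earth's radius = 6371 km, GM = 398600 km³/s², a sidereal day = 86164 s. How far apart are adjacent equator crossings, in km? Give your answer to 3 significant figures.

Semi-major axis a = 6371 + 445 = 6816 km. Period T = 2π√(a³/μ) = 2π√(6816³/398600) = 5600.2 s = 93.34 min.
Single-satellite node shift = (5600.2/86164) × 360° = 23.40°.
With 4 satellites evenly phased, successive equator crossings are 23.40/4 = 5.850° apart.
That is 5.850 × 111.2 = 650 km at the equator.

650 km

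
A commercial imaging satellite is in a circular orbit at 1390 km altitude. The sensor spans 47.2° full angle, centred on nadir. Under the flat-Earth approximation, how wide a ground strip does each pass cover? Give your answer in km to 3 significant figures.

1210 km

Half-angle = 47.2°/2 = 23.6°.
Swath width ≈ 2h·tan(θ/2) = 2 × 1390 × tan(23.6°) = 1214.6 km.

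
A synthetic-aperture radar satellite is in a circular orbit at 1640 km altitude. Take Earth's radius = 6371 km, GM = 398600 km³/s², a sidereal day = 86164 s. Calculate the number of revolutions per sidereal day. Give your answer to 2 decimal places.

12.07

Semi-major axis a = 6371 + 1640 = 8011 km. Period T = 2π√(a³/μ) = 2π√(8011³/398600) = 7135.8 s = 118.93 min.
Orbits per sidereal day = 86164 / 7135.8 = 12.075.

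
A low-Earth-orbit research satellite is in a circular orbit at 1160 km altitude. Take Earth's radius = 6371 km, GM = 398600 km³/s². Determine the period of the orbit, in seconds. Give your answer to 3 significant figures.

Semi-major axis a = 6371 + 1160 = 7531 km. Period T = 2π√(a³/μ) = 2π√(7531³/398600) = 6504.1 s = 108.40 min.

6500 seconds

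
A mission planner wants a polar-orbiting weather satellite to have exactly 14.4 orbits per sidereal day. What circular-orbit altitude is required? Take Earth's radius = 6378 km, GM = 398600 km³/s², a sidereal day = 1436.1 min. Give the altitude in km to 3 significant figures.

746 km

Required period T = 86166 / 14.4 = 5983.8 s.
From T = 2π√(a³/μ): a = (μ T²/4π²)^(1/3) = (398600 × 5983.8² / 4π²)^(1/3) = 7124 km.
Altitude h = a − R = 7124 − 6378 = 746 km.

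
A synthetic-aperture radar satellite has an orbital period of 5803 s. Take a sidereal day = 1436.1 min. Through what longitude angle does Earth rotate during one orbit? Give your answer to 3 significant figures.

During one orbit Earth rotates (5803.0 / 86166) × 360° = 24.24°.

24.2°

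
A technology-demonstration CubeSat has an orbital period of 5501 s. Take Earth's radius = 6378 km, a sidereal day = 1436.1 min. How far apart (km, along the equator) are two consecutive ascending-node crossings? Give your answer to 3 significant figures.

During one orbit Earth rotates (5501.0 / 86166) × 360° = 22.98°.
At the equator that is 22.98° × (2π·6378/360) km/° = 22.98 × 111.3 = 2558 km.

2560 km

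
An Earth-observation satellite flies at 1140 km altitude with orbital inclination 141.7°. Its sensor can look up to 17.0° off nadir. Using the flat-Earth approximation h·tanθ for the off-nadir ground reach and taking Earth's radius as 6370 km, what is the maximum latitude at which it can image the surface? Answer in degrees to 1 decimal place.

Retrograde orbit: the ground track reaches ±(180° − i) = ±(180 − 141.7) = ±38.3°.
Sensor half-swath on the ground ≈ 1140·tan(17.0°) = 349 km = 3.13° of latitude.
Maximum observable latitude ≈ 38.3 + 3.13 = 41.4°.

41.4°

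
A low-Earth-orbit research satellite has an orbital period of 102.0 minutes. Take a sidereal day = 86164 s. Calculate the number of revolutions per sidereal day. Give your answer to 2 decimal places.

T = 102.0 min = 6120.0 s.
Orbits per sidereal day = 86164 / 6120.0 = 14.079.

14.08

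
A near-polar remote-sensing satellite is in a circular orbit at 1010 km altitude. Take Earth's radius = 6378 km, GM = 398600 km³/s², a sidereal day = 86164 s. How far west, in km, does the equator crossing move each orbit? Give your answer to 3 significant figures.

2940 km

Semi-major axis a = 6378 + 1010 = 7388 km. Period T = 2π√(a³/μ) = 2π√(7388³/398600) = 6319.8 s = 105.33 min.
During one orbit Earth rotates (6319.8 / 86164) × 360° = 26.40°.
At the equator that is 26.40° × (2π·6378/360) km/° = 26.40 × 111.3 = 2939 km.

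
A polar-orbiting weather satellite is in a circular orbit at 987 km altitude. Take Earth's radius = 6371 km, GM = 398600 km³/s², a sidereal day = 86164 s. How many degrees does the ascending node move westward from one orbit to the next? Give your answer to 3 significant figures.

26.2°

Semi-major axis a = 6371 + 987 = 7358 km. Period T = 2π√(a³/μ) = 2π√(7358³/398600) = 6281.3 s = 104.69 min.
During one orbit Earth rotates (6281.3 / 86164) × 360° = 26.24°.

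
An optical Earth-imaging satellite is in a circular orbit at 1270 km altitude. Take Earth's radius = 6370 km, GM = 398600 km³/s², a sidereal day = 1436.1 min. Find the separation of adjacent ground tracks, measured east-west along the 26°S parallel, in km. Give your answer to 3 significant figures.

Semi-major axis a = 6370 + 1270 = 7640 km. Period T = 2π√(a³/μ) = 2π√(7640³/398600) = 6645.9 s = 110.76 min.
Node shift per orbit = (6645.9/86166) × 360° = 27.77°.
Equatorial spacing = 27.77 × 111.2 km/° = 3087 km.
At 26° latitude, spacing = 3087 × cos(26°) = 2775 km.

2770 km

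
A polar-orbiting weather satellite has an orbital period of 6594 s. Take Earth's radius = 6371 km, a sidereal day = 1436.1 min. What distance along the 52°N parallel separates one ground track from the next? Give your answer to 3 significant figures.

1890 km

Node shift per orbit = (6594.0/86166) × 360° = 27.55°.
Equatorial spacing = 27.55 × 111.2 km/° = 3063 km.
At 52° latitude, spacing = 3063 × cos(52°) = 1886 km.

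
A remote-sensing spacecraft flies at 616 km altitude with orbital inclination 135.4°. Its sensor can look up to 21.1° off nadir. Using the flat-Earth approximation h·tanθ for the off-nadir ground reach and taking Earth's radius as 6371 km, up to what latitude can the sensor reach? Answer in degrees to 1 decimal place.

46.7°

Retrograde orbit: the ground track reaches ±(180° − i) = ±(180 − 135.4) = ±44.6°.
Sensor half-swath on the ground ≈ 616·tan(21.1°) = 238 km = 2.14° of latitude.
Maximum observable latitude ≈ 44.6 + 2.14 = 46.7°.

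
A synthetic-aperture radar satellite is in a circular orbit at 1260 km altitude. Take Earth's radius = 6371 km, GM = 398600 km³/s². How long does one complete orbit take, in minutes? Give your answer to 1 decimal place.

Semi-major axis a = 6371 + 1260 = 7631 km. Period T = 2π√(a³/μ) = 2π√(7631³/398600) = 6634.1 s = 110.57 min.

110.6 min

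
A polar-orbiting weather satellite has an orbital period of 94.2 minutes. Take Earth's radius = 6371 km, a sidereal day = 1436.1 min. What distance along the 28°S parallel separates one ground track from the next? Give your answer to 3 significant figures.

T = 94.2 min = 5652.0 s.
Node shift per orbit = (5652.0/86166) × 360° = 23.61°.
Equatorial spacing = 23.61 × 111.2 km/° = 2626 km.
At 28° latitude, spacing = 2626 × cos(28°) = 2318 km.

2320 km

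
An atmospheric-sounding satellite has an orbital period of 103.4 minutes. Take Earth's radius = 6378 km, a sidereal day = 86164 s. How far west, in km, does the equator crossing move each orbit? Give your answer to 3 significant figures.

2890 km

T = 103.4 min = 6204.0 s.
During one orbit Earth rotates (6204.0 / 86164) × 360° = 25.92°.
At the equator that is 25.92° × (2π·6378/360) km/° = 25.92 × 111.3 = 2885 km.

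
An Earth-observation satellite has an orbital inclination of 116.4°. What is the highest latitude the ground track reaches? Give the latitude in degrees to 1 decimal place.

63.6°

Retrograde orbit: the ground track reaches ±(180° − i) = ±(180 − 116.4) = ±63.6°.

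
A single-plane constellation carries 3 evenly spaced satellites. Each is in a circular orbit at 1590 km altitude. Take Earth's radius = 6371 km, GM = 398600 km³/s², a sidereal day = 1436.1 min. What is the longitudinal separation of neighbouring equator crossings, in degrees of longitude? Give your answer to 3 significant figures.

9.84°

Semi-major axis a = 6371 + 1590 = 7961 km. Period T = 2π√(a³/μ) = 2π√(7961³/398600) = 7069.1 s = 117.82 min.
Single-satellite node shift = (7069.1/86166) × 360° = 29.53°.
With 3 satellites evenly phased, successive equator crossings are 29.53/3 = 9.845° apart.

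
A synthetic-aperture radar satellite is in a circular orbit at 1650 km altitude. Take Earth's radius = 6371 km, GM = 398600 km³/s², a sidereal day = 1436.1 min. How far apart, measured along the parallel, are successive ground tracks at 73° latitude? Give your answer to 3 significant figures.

Semi-major axis a = 6371 + 1650 = 8021 km. Period T = 2π√(a³/μ) = 2π√(8021³/398600) = 7149.1 s = 119.15 min.
Node shift per orbit = (7149.1/86166) × 360° = 29.87°.
Equatorial spacing = 29.87 × 111.2 km/° = 3321 km.
At 73° latitude, spacing = 3321 × cos(73°) = 971 km.

971 km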